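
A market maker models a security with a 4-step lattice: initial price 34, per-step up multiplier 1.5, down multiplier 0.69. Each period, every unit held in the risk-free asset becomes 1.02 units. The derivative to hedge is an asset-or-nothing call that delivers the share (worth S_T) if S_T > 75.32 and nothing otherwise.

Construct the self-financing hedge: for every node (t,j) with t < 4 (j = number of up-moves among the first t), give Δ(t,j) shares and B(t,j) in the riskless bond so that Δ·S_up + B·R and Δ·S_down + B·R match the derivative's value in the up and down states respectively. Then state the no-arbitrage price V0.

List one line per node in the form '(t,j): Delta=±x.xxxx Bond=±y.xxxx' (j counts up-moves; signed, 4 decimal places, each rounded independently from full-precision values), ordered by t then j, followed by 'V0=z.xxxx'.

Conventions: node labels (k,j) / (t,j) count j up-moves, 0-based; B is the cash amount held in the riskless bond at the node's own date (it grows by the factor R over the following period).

Since d<R<u, set p* = (R−d)/(u−d) = 0.4074; price each node as the discounted p*-expectation of its children.
Terminal payoffs: V(4,0)=0.0000, V(4,1)=0.0000, V(4,2)=0.0000, V(4,3)=79.1775, V(4,4)=172.1250
  t=3,j=0: stock 11.1693 → up 16.7540 (V=0.0000), down 7.7068 (V=0.0000). Price 0.0000; hedge Δ=0.0000, bond B=0.0000.
  t=3,j=1: stock 24.2811 → up 36.4216 (V=0.0000), down 16.7540 (V=0.0000). Price 0.0000; hedge Δ=0.0000, bond B=0.0000.
  t=3,j=2: stock 52.7850 → up 79.1775 (V=79.1775), down 36.4216 (V=0.0000). Price 31.6250; hedge Δ=1.8519, bond B=-66.1250.
  t=3,j=3: stock 114.7500 → up 172.1250 (V=172.1250), down 79.1775 (V=79.1775). Price 114.7500; hedge Δ=1.0000, bond B=0.0000.
  t=2,j=0: stock 16.1874 → up 24.2811 (V=0.0000), down 11.1693 (V=0.0000). Price 0.0000; hedge Δ=0.0000, bond B=0.0000.
  t=2,j=1: stock 35.1900 → up 52.7850 (V=31.6250), down 24.2811 (V=0.0000). Price 12.6316; hedge Δ=1.1095, bond B=-26.4116.
  t=2,j=2: stock 76.5000 → up 114.7500 (V=114.7500), down 52.7850 (V=31.6250). Price 64.2066; hedge Δ=1.3415, bond B=-38.4168.
  t=1,j=0: stock 23.4600 → up 35.1900 (V=12.6316), down 16.1874 (V=0.0000). Price 5.0453; hedge Δ=0.6647, bond B=-10.5493.
  t=1,j=1: stock 51.0000 → up 76.5000 (V=64.2066), down 35.1900 (V=12.6316). Price 32.9840; hedge Δ=1.2485, bond B=-30.6888.
  t=0,j=0: stock 34.0000 → up 51.0000 (V=32.9840), down 23.4600 (V=5.0453). Price 16.1056; hedge Δ=1.0145, bond B=-18.3866.
Sanity check at the root: Δ(0,0)·S0 + B(0,0) reproduces V0 = 16.1056.

(0,0): Delta=1.0145 Bond=-18.3866
(1,0): Delta=0.6647 Bond=-10.5493
(1,1): Delta=1.2485 Bond=-30.6888
(2,0): Delta=0.0000 Bond=0.0000
(2,1): Delta=1.1095 Bond=-26.4116
(2,2): Delta=1.3415 Bond=-38.4168
(3,0): Delta=0.0000 Bond=0.0000
(3,1): Delta=0.0000 Bond=0.0000
(3,2): Delta=1.8519 Bond=-66.1250
(3,3): Delta=1.0000 Bond=0.0000
V0=16.1056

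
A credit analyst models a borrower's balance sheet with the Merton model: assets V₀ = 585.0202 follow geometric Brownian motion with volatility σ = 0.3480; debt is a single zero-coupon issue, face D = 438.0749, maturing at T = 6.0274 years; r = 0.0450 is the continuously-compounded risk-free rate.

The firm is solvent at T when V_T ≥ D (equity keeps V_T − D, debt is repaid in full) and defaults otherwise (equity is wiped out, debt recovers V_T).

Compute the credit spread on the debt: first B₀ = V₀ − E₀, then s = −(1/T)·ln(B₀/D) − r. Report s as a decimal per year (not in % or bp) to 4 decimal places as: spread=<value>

spread=0.0300

Apply the equity-as-call identities (strike 438.0749, horizon 6.0274 years):
d₁ = [ln(V₀/D) + (r + σ²/2)T] / (σ√T)
   = [ln(585.0202/438.0749) + (0.0450 + 0.5·0.3480²)·6.0274] / (0.3480·√6.0274)
   = [0.289256 + 0.636204] / 0.854367 = 1.083213
d₂ = d₁ − σ√T = 1.083213 − 0.854367 = 0.228846
N(d₁) = 0.860643,  N(d₂) = 0.590506,  e^(−rT) = 0.762439
E₀ = V₀·N(d₁) − D·e^(−rT)·N(d₂)
   = 585.0202·0.860643 − 438.0749·0.762439·0.590506 = 306.261478
B₀ = V₀ − E₀ = 585.0202 − 306.261478 = 278.758722
spread = −(1/T)·ln(B₀/D) − r = −(1/6.0274)·ln(278.758722/438.0749) − 0.0450 = 0.02999806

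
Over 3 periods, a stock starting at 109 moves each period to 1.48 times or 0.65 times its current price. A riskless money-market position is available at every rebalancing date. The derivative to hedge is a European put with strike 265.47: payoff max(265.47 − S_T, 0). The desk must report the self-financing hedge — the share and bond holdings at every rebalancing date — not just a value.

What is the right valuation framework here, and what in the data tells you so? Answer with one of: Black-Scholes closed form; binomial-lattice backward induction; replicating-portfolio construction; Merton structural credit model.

framework: replicating-portfolio construction

Key observation: the deliverable is the dynamic trading strategy on the 3-step tree (spot 109, moves 1.48 and 0.65), so the valuation must go through the node-by-node replicating-portfolio solve.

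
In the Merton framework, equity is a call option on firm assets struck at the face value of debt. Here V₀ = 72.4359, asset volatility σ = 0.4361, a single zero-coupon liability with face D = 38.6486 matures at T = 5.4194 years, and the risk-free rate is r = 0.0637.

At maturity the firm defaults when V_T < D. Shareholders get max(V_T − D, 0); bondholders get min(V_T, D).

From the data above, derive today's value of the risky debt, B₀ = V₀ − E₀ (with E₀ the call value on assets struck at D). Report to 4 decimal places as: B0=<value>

With assets at 72.4359 and a single debt payment of 38.6486 at 5.4194 years:
d₁ = [ln(V₀/D) + (r + σ²/2)T] / (σ√T)
   = [ln(72.4359/38.6486) + (0.0637 + 0.5·0.4361²)·5.4194] / (0.4361·√5.4194)
   = [0.628191 + 0.860555] / 1.015224 = 1.466423
d₂ = d₁ − σ√T = 1.466423 − 1.015224 = 0.451199
N(d₁) = 0.928733,  N(d₂) = 0.674077,  e^(−rT) = 0.708068
E₀ = V₀·N(d₁) − D·e^(−rT)·N(d₂)
   = 72.4359·0.928733 − 38.6486·0.708068·0.674077 = 48.826972
B₀ = V₀ − E₀ = 72.4359 − 48.826972 = 23.608928

B0=23.6089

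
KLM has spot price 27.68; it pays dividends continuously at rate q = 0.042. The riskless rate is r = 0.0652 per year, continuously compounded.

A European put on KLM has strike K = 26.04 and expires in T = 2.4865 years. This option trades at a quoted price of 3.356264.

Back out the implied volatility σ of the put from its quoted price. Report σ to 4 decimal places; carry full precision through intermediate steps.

At σ = 0.3155 the Black–Scholes value reproduces the quote:
σ√T = 0.3155·√2.4865 = 0.497501
d₁ = (ln(S/K) + (r−q+σ²/2)T) / (σ√T) = (ln(27.68/26.04) + (0.0652−0.042+0.3155²/2)·2.4865) / 0.497501 = (0.061076 + 0.181440) / 0.497501 = 0.487470
d₂ = d₁ − σ√T = 0.487470 − 0.497501 = -0.010031
e^{−rT} = 0.850339
e^{−qT} = 0.900835
N(−d₁) = 0.312963,  N(−d₂) = 0.504002
V = K·e^{−rT}·N(−d₂) − S·e^{−qT}·N(−d₁) = 11.160025 − 7.803762 = 3.356264 (the quoted price), and the Black–Scholes price is strictly increasing in σ, so σ is unique

sigma = 0.3155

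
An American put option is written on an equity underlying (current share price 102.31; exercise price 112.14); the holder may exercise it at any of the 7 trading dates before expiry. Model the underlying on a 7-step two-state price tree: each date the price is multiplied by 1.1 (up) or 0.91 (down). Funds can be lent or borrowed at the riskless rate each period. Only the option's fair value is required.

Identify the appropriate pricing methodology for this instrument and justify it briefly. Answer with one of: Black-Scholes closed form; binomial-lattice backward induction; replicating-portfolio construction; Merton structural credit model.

framework: binomial-lattice backward induction

Key observation: the put (strike 112.14 on spot 102.31) is American-style on a 7-step discrete price model, so the early-exercise decision at every node requires stepwise backward valuation — a closed form cannot price the exercise right.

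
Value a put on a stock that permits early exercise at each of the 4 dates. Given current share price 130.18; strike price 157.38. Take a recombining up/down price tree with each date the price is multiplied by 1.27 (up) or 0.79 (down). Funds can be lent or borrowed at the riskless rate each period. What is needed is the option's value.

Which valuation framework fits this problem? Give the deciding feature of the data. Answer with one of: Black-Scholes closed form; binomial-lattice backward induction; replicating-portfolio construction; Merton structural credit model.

framework: binomial-lattice backward induction

Key observation: early exercise of the strike-157.38 put must be checked at each of the 4 dates (spot 130.18), which forces a node-by-node comparison of intrinsic and continuation value backward from expiry.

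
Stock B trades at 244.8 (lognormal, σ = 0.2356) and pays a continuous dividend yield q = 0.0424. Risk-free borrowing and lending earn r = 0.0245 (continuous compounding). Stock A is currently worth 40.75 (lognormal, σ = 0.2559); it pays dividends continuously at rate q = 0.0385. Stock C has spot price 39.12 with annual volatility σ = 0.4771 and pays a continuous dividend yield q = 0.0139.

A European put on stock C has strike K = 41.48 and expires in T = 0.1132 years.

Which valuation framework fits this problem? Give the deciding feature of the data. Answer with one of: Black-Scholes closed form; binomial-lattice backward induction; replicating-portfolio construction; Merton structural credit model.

framework: Black-Scholes closed form

Key observation: with stock C following a GBM at constant σ and r, the European put struck at 41.48 prices in closed form — nothing here needs a stepwise model or a balance sheet.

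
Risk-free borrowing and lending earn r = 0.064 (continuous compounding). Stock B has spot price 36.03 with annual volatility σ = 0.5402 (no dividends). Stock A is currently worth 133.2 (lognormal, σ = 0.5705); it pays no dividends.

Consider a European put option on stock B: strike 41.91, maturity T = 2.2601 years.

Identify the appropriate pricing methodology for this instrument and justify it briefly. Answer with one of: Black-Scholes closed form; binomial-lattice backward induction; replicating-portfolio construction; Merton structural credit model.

framework: Black-Scholes closed form

Key observation: a European claim on stock B (strike 41.91) — a lognormal (GBM) underlying with constant rate and volatility — has an exact closed-form value; no lattice or capital structure is involved.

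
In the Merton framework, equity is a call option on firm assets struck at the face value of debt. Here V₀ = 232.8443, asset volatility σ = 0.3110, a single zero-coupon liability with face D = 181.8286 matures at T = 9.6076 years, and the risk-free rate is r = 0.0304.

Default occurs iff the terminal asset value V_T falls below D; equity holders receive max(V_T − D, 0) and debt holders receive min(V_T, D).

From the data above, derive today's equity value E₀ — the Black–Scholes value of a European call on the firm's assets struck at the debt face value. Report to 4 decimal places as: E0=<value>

E0=126.1101

Equity is a call on the firm's assets struck at D = 181.8286:
d₁ = [ln(V₀/D) + (r + σ²/2)T] / (σ√T)
   = [ln(232.8443/181.8286) + (0.0304 + 0.5·0.3110²)·9.6076] / (0.3110·√9.6076)
   = [0.247306 + 0.756699] / 0.963980 = 1.041521
d₂ = d₁ − σ√T = 1.041521 − 0.963980 = 0.077541
N(d₁) = 0.851183,  N(d₂) = 0.530904,  e^(−rT) = 0.746715
E₀ = V₀·N(d₁) − D·e^(−rT)·N(d₂)
   = 232.8443·0.851183 − 181.8286·0.746715·0.530904 = 126.110108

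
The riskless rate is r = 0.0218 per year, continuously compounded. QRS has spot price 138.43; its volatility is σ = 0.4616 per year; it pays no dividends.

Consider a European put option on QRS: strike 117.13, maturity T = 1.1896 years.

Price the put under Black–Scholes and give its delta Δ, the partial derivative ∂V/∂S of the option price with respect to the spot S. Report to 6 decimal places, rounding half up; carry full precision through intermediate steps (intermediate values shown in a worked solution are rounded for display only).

σ√T = 0.4616·√1.1896 = 0.503462
d₁ = (ln(S/K) + (r+σ²/2)T) / (σ√T) = (ln(138.43/117.13) + (0.0218+0.4616²/2)·1.1896) / 0.503462 = (0.167080 + 0.152670) / 0.503462 = 0.635104
d₂ = d₁ − σ√T = 0.635104 − 0.503462 = 0.131642
e^{−rT} = 0.974400
N(−d₁) = 0.262680,  N(−d₂) = 0.447634
Put price V = K·e^{−rT}·N(−d₂) − S·N(−d₁) = 51.089084 − 36.362837 = 14.726247
Δ = −N(−d₁) = -0.262680

price = 14.726247
Δ = -0.262680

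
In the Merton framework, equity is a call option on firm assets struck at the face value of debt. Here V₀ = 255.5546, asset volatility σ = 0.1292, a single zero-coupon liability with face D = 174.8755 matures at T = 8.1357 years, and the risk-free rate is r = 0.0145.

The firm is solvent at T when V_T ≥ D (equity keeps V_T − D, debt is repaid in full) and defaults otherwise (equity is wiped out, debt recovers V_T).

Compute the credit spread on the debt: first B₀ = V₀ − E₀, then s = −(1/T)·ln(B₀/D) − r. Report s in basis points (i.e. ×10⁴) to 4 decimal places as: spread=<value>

Apply the equity-as-call identities (strike 174.8755, horizon 8.1357 years):
d₁ = [ln(V₀/D) + (r + σ²/2)T] / (σ√T)
   = [ln(255.5546/174.8755) + (0.0145 + 0.5·0.1292²)·8.1357] / (0.1292·√8.1357)
   = [0.379362 + 0.185871] / 0.368519 = 1.533795
d₂ = d₁ − σ√T = 1.533795 − 0.368519 = 1.165276
N(d₁) = 0.937460,  N(d₂) = 0.878046,  e^(−rT) = 0.888725
E₀ = V₀·N(d₁) − D·e^(−rT)·N(d₂)
   = 255.5546·0.937460 − 174.8755·0.888725·0.878046 = 103.109583
B₀ = V₀ − E₀ = 255.5546 − 103.109583 = 152.445017
spread = −(1/T)·ln(B₀/D) − r = −(1/8.1357)·ln(152.445017/174.8755) − 0.0145 = 0.00237259
in basis points: 0.00237259 × 10⁴ = 23.7259 bp

spread=23.7259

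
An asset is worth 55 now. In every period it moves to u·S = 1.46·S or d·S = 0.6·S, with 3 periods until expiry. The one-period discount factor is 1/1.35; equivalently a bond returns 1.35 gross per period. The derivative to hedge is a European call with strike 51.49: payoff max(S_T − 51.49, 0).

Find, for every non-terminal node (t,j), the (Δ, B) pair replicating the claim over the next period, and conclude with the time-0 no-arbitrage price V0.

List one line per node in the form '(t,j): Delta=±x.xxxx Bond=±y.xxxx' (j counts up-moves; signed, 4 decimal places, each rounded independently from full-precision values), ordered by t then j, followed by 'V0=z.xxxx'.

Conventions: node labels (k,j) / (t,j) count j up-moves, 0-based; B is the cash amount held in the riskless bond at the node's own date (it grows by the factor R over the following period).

No-arbitrage ⇒ martingale measure with p* = (R−d)/(u−d) = 0.8721.
Terminal payoffs: V(3,0)=0.0000, V(3,1)=0.0000, V(3,2)=18.8528, V(3,3)=119.6775
  t=2,j=0: stock 19.8000 → up 28.9080 (V=0.0000), down 11.8800 (V=0.0000). Price 0.0000; hedge Δ=0.0000, bond B=0.0000.
  t=2,j=1: stock 48.1800 → up 70.3428 (V=18.8528), down 28.9080 (V=0.0000). Price 12.1788; hedge Δ=0.4550, bond B=-9.7430.
  t=2,j=2: stock 117.2380 → up 171.1675 (V=119.6775), down 70.3428 (V=18.8528). Price 79.0973; hedge Δ=1.0000, bond B=-38.1407.
  t=1,j=0: stock 33.0000 → up 48.1800 (V=12.1788), down 19.8000 (V=0.0000). Price 7.8674; hedge Δ=0.4291, bond B=-6.2940.
  t=1,j=1: stock 80.3000 → up 117.2380 (V=79.0973), down 48.1800 (V=12.1788). Price 52.2503; hedge Δ=0.9690, bond B=-25.5618.
  t=0,j=0: stock 55.0000 → up 80.3000 (V=52.2503), down 33.0000 (V=7.8674). Price 34.4988; hedge Δ=0.9383, bond B=-17.1091.
Sanity check at the root: Δ(0,0)·S0 + B(0,0) reproduces V0 = 34.4988.

(0,0): Delta=0.9383 Bond=-17.1091
(1,0): Delta=0.4291 Bond=-6.2940
(1,1): Delta=0.9690 Bond=-25.5618
(2,0): Delta=0.0000 Bond=0.0000
(2,1): Delta=0.4550 Bond=-9.7430
(2,2): Delta=1.0000 Bond=-38.1407
V0=34.4988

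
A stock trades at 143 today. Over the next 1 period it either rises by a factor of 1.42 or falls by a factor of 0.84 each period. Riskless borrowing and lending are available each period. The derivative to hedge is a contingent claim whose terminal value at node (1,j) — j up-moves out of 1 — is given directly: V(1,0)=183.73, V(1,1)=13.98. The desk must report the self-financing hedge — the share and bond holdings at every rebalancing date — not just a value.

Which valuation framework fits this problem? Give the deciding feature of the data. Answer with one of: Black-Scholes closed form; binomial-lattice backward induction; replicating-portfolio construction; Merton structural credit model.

framework: replicating-portfolio construction

Key observation: the mandate to exhibit the hedge at every date and state singles out the replicating-portfolio construction on the 1-period tree with factors 1.42 and 0.84 from 143.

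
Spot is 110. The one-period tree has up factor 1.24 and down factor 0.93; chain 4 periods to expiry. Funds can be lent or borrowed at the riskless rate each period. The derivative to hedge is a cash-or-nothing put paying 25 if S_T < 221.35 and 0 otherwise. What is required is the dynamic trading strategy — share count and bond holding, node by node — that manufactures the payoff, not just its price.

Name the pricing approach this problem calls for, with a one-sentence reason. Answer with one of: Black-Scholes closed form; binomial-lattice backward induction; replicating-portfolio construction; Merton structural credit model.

framework: replicating-portfolio construction

Key observation: the task asks for the hedge itself — share and bond holdings at every node of the 4-period tree on spot 110 with factors 1.24/0.93 — which is exactly what the replicating-portfolio construction produces.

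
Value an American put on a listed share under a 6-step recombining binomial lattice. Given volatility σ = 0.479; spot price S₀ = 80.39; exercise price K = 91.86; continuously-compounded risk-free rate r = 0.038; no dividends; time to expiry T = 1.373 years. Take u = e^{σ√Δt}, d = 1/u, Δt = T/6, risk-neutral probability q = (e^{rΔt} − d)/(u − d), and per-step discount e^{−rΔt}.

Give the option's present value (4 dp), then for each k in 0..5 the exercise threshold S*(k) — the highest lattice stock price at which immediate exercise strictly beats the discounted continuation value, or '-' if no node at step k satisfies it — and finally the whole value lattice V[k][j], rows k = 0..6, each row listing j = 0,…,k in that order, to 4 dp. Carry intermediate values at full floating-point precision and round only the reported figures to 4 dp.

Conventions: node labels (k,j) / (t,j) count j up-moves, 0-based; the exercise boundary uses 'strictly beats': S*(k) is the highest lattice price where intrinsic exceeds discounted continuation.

price = 23.3708
boundary = - - - 40.4262 50.8366 63.9277
tree:
23.3708
31.5826 14.2445
41.1706 21.0081 6.6331
51.4338 29.9908 10.9390 1.7415
59.7123 41.0234 17.7031 3.2644 0.0000
66.2955 51.4338 27.9323 6.1191 0.0000 0.0000
71.5306 59.7123 41.0234 11.4700 0.0000 0.0000 0.0000

Δt=0.22883  u=1.25751  d=0.79522  q=0.46186  discount=0.99134
step 6 (expiry): payoffs max(K−S,0) = 71.5306 59.7123 41.0234 11.4700 0.0000 0.0000 0.0000
step 5: (k=5,j=0): S=25.5645, K−S=66.2955, hold=65.5002 ⇒ V=66.2955 exercise | (k=5,j=1): S=40.4262, K−S=51.4338, hold=50.6384 ⇒ V=51.4338 exercise | (k=5,j=2): S=63.9277, K−S=27.9323, hold=27.1370 ⇒ V=27.9323 exercise | (k=5,j=3): S=101.0916, K−S=0.0000, hold=6.1191 ⇒ V=6.1191 continue | (k=5,j=4): S=159.8604, K−S=0.0000, hold=0.0000 ⇒ V=0.0000 continue | (k=5,j=5): S=252.7939, K−S=0.0000, hold=0.0000 ⇒ V=0.0000 continue  boundary S*=63.9277
step 4: (k=4,j=0): S=32.1477, K−S=59.7123, hold=58.9169 ⇒ V=59.7123 exercise | (k=4,j=1): S=50.8366, K−S=41.0234, hold=40.2281 ⇒ V=41.0234 exercise | (k=4,j=2): S=80.3900, K−S=11.4700, hold=17.7031 ⇒ V=17.7031 continue | (k=4,j=3): S=127.1241, K−S=0.0000, hold=3.2644 ⇒ V=3.2644 continue | (k=4,j=4): S=201.0267, K−S=0.0000, hold=0.0000 ⇒ V=0.0000 continue  boundary S*=50.8366
step 3: (k=3,j=0): S=40.4262, K−S=51.4338, hold=50.6384 ⇒ V=51.4338 exercise | (k=3,j=1): S=63.9277, K−S=27.9323, hold=29.9908 ⇒ V=29.9908 continue | (k=3,j=2): S=101.0916, K−S=0.0000, hold=10.9390 ⇒ V=10.9390 continue | (k=3,j=3): S=159.8604, K−S=0.0000, hold=1.7415 ⇒ V=1.7415 continue  boundary S*=40.4262
step 2: (k=2,j=0): S=50.8366, K−S=41.0234, hold=41.1706 ⇒ V=41.1706 continue | (k=2,j=1): S=80.3900, K−S=11.4700, hold=21.0081 ⇒ V=21.0081 continue | (k=2,j=2): S=127.1241, K−S=0.0000, hold=6.6331 ⇒ V=6.6331 continue  boundary S*=-
step 1: (k=1,j=0): S=63.9277, K−S=27.9323, hold=31.5826 ⇒ V=31.5826 continue | (k=1,j=1): S=101.0916, K−S=0.0000, hold=14.2445 ⇒ V=14.2445 continue  boundary S*=-
step 0: (k=0,j=0): S=80.3900, K−S=11.4700, hold=23.3708 ⇒ V=23.3708 continue  boundary S*=-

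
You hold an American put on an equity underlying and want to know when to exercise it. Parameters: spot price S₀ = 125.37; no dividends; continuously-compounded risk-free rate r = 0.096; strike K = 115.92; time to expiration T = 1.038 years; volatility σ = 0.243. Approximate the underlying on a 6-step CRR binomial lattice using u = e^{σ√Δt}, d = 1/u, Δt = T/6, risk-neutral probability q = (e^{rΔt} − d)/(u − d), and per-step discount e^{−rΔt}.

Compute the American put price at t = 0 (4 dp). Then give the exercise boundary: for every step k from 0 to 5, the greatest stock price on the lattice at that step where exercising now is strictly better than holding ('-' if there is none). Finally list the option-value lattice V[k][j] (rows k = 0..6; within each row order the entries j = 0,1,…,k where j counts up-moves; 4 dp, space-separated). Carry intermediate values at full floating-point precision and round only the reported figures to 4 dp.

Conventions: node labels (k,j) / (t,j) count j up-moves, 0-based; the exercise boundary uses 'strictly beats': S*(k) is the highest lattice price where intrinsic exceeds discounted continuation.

params: Δt=0.17300 u=1.10636 d=0.90387 q=0.55746 e^(-rΔt)=0.98353
t_6 payoffs: 47.5565 32.2414 13.4955 0.0000 0.0000 0.0000 0.0000
t_5: node(5,0) S=75.6344 payoff=40.2856 vs cont=38.3763 → 40.2856 [stop]  node(5,1) S=92.5783 payoff=23.3417 vs cont=21.4324 → 23.3417 [stop]  node(5,2) S=113.3180 payoff=2.6020 vs cont=5.8739 → 5.8739 [wait]  node(5,3) S=138.7038 payoff=0.0000 vs cont=0.0000 → 0.0000 [wait]  node(5,4) S=169.7767 payoff=0.0000 vs cont=0.0000 → 0.0000 [wait]  node(5,5) S=207.8107 payoff=0.0000 vs cont=0.0000 → 0.0000 [wait]  ⇒ S*(5)=92.5783
t_4: node(4,0) S=83.6786 payoff=32.2414 vs cont=30.3321 → 32.2414 [stop]  node(4,1) S=102.4245 payoff=13.4955 vs cont=13.3801 → 13.4955 [stop]  node(4,2) S=125.3700 payoff=0.0000 vs cont=2.5567 → 2.5567 [wait]  node(4,3) S=153.4558 payoff=0.0000 vs cont=0.0000 → 0.0000 [wait]  node(4,4) S=187.8335 payoff=0.0000 vs cont=0.0000 → 0.0000 [wait]  ⇒ S*(4)=102.4245
t_3: node(3,0) S=92.5783 payoff=23.3417 vs cont=21.4324 → 23.3417 [stop]  node(3,1) S=113.3180 payoff=2.6020 vs cont=7.2757 → 7.2757 [wait]  node(3,2) S=138.7038 payoff=0.0000 vs cont=1.1128 → 1.1128 [wait]  node(3,3) S=169.7767 payoff=0.0000 vs cont=0.0000 → 0.0000 [wait]  ⇒ S*(3)=92.5783
t_2: node(2,0) S=102.4245 payoff=13.4955 vs cont=14.1486 → 14.1486 [wait]  node(2,1) S=125.3700 payoff=0.0000 vs cont=3.7769 → 3.7769 [wait]  node(2,2) S=153.4558 payoff=0.0000 vs cont=0.4843 → 0.4843 [wait]  ⇒ S*(2)=-
t_1: node(1,0) S=113.3180 payoff=2.6020 vs cont=8.2290 → 8.2290 [wait]  node(1,1) S=138.7038 payoff=0.0000 vs cont=1.9095 → 1.9095 [wait]  ⇒ S*(1)=-
t_0: node(0,0) S=125.3700 payoff=0.0000 vs cont=4.6286 → 4.6286 [wait]  ⇒ S*(0)=-

price = 4.6286
boundary = - - - 92.5783 102.4245 92.5783
tree:
4.6286
8.2290 1.9095
14.1486 3.7769 0.4843
23.3417 7.2757 1.1128 0.0000
32.2414 13.4955 2.5567 0.0000 0.0000
40.2856 23.3417 5.8739 0.0000 0.0000 0.0000
47.5565 32.2414 13.4955 0.0000 0.0000 0.0000 0.0000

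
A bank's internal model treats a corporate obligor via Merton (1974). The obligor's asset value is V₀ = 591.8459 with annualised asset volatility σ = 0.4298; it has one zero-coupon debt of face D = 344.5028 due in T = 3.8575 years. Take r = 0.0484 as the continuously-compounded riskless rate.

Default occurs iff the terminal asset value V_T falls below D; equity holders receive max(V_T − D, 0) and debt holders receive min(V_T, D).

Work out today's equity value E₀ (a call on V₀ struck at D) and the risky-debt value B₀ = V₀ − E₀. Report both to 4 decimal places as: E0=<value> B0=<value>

E0=341.4152 B0=250.4307

With assets at 591.8459 and a single debt payment of 344.5028 at 3.8575 years:
d₁ = [ln(V₀/D) + (r + σ²/2)T] / (σ√T)
   = [ln(591.8459/344.5028) + (0.0484 + 0.5·0.4298²)·3.8575] / (0.4298·√3.8575)
   = [0.541144 + 0.542997] / 0.844150 = 1.284300
d₂ = d₁ − σ√T = 1.284300 − 0.844150 = 0.440151
N(d₁) = 0.900482,  N(d₂) = 0.670086,  e^(−rT) = 0.829690
E₀ = V₀·N(d₁) − D·e^(−rT)·N(d₂)
   = 591.8459·0.900482 − 344.5028·0.829690·0.670086 = 341.415237
B₀ = V₀ − E₀ = 591.8459 − 341.415237 = 250.430663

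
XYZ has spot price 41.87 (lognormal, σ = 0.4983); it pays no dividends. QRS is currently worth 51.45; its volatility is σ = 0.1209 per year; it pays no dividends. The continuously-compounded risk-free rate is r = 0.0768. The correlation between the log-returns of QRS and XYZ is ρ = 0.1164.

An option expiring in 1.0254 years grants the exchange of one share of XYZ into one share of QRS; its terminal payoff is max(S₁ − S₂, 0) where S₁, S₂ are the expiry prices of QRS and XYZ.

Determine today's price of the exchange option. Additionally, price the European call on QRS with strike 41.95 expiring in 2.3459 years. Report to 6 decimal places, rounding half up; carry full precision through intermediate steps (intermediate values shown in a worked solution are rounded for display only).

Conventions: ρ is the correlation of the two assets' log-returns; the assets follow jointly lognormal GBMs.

exchange price = 14.838833
price(QRS call K=41.95) = 16.470440

σ_eff = √(σ₁² + σ₂² − 2ρσ₁σ₂) = √(0.1209² + 0.4983² − 2·0.1164·0.1209·0.4983) = 0.498894
d₁ = (ln(S₁/S₂) + (q₂ − q₁ + σ_eff²/2)T) / (σ_eff√T) = (ln(51.45/41.87) + (0.0 − 0.0 + 0.124447)·1.0254) / 0.505190 = 0.660443
d₂ = d₁ − σ_eff√T = 0.660443 − 0.505190 = 0.155254
N(d₁) = 0.745515,  N(d₂) = 0.561689
V = S₁·e^{−q₁T}·N(d₁) − S₂·e^{−q₂T}·N(d₂) = 38.356763 − 23.517931 = 14.838833
[vanilla: QRS call K=41.95]
σ√T = 0.1209·√2.3459 = 0.185174
d₁ = (ln(S/K) + (r+σ²/2)T) / (σ√T) = (ln(51.45/41.95) + (0.0768+0.1209²/2)·2.3459) / 0.185174 = (0.204132 + 0.197310) / 0.185174 = 2.167912
d₂ = d₁ − σ√T = 2.167912 − 0.185174 = 1.982738
e^{−rT} = 0.835132
N(d₁) = 0.984917,  N(d₂) = 0.976302
price = S·N(d₁) − K·e^{−rT}·N(d₂) = 50.673996 − 34.203556 = 16.470440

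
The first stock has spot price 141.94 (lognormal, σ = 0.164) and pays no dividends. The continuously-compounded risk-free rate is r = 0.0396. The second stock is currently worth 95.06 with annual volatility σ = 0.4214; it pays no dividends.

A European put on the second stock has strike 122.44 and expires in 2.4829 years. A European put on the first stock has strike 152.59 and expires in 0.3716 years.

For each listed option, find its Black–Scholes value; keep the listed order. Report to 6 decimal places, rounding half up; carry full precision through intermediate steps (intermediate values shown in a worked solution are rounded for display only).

[the second stock put K=122.44]
σ√T = 0.4214·√2.4829 = 0.664009
d₁ = (ln(S/K) + (r+σ²/2)T) / (σ√T) = (ln(95.06/122.44) + (0.0396+0.4214²/2)·2.4829) / 0.664009 = (-0.253113 + 0.318777) / 0.664009 = 0.098890
d₂ = d₁ − σ√T = 0.098890 − 0.664009 = -0.565119
e^{−rT} = 0.906356
N(−d₁) = 0.460613,  N(−d₂) = 0.714004
price = K·e^{−rT}·N(−d₂) − S·N(−d₁) = 79.236014 − 43.785837 = 35.450176
[the first stock put K=152.59]
σ√T = 0.164·√0.3716 = 0.099973
d₁ = (ln(S/K) + (r+σ²/2)T) / (σ√T) = (ln(141.94/152.59) + (0.0396+0.164²/2)·0.3716) / 0.099973 = (-0.072350 + 0.019713) / 0.099973 = -0.526519
d₂ = d₁ − σ√T = -0.526519 − 0.099973 = -0.626491
e^{−rT} = 0.985392
N(−d₁) = 0.700736,  N(−d₂) = 0.734504
price = K·e^{−rT}·N(−d₂) − S·N(−d₁) = 110.440719 − 99.462471 = 10.978248

price(the second stock put K=122.44) = 35.450176
price(the first stock put K=152.59) = 10.978248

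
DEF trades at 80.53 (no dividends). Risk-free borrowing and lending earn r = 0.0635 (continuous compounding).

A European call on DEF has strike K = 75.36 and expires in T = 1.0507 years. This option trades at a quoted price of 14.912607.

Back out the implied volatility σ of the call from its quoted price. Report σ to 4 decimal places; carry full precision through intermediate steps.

sigma = 0.2937

At σ = 0.2937 the Black–Scholes value reproduces the quote:
σ√T = 0.2937·√1.0507 = 0.301053
d₁ = (ln(S/K) + (r+σ²/2)T) / (σ√T) = (ln(80.53/75.36) + (0.0635+0.2937²/2)·1.0507) / 0.301053 = (0.066353 + 0.112036) / 0.301053 = 0.592550
d₂ = d₁ − σ√T = 0.592550 − 0.301053 = 0.291497
e^{−rT} = 0.935458
N(d₁) = 0.723259,  N(d₂) = 0.614664
V = S·N(d₁) − K·e^{−rT}·N(d₂) = 58.244036 − 43.331429 = 14.912607 (matching the quote); vega is positive throughout, so no other σ reproduces this price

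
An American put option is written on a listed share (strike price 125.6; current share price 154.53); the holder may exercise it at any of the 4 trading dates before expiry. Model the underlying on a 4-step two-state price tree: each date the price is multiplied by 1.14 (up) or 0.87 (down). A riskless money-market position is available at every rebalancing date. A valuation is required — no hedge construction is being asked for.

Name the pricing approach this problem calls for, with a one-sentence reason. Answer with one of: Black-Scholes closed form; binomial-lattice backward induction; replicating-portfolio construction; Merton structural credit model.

Key observation: an American put (K = 125.6, S₀ = 154.53) on a 4-date tree has no closed form — the optimal stopping decision is embedded and must be resolved recursively from expiry.

framework: binomial-lattice backward induction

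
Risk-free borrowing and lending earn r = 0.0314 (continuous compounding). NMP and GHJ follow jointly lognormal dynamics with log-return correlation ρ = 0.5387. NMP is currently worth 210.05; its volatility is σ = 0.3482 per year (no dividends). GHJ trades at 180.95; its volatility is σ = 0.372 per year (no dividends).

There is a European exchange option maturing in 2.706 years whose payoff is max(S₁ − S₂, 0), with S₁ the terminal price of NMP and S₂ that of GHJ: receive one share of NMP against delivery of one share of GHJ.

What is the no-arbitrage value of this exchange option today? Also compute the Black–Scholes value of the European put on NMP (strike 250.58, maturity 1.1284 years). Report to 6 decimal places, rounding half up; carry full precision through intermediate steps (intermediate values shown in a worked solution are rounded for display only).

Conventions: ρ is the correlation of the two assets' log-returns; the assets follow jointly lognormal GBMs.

σ_eff = √(σ₁² + σ₂² − 2ρσ₁σ₂) = √(0.3482² + 0.372² − 2·0.5387·0.3482·0.372) = 0.346513
d₁ = (ln(S₁/S₂) + (q₂ − q₁ + σ_eff²/2)T) / (σ_eff√T) = (ln(210.05/180.95) + (0.0 − 0.0 + 0.060036)·2.706) / 0.570011 = 0.546623
d₂ = d₁ − σ_eff√T = 0.546623 − 0.570011 = -0.023388
N(d₁) = 0.707681,  N(d₂) = 0.490670
V = S₁·e^{−q₁T}·N(d₁) − S₂·e^{−q₂T}·N(d₂) = 148.648418 − 88.786801 = 59.861618
[vanilla: NMP put K=250.58]
σ√T = 0.3482·√1.1284 = 0.369880
d₁ = (ln(S/K) + (r+σ²/2)T) / (σ√T) = (ln(210.05/250.58) + (0.0314+0.3482²/2)·1.1284) / 0.369880 = (-0.176433 + 0.103837) / 0.369880 = -0.196268
d₂ = d₁ − σ√T = -0.196268 − 0.369880 = -0.566147
e^{−rT} = 0.965189
N(−d₁) = 0.577800,  N(−d₂) = 0.714353
price = K·e^{−rT}·N(−d₂) − S·N(−d₁) = 172.771288 − 121.366830 = 51.404458

exchange price = 59.861618
price(NMP put K=250.58) = 51.404458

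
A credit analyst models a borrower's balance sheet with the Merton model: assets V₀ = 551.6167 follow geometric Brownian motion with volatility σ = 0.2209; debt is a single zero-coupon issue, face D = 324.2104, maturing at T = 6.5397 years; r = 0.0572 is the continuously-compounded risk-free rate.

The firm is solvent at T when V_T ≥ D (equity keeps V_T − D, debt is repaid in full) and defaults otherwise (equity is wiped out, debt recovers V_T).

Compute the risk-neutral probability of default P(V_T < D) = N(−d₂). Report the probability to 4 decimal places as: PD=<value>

PD=0.0933

Equity is a call on the firm's assets struck at D = 324.2104:
d₁ = [ln(V₀/D) + (r + σ²/2)T] / (σ√T)
   = [ln(551.6167/324.2104) + (0.0572 + 0.5·0.2209²)·6.5397] / (0.2209·√6.5397)
   = [0.531461 + 0.533629] / 0.564904 = 1.885435
d₂ = d₁ − σ√T = 1.885435 − 0.564904 = 1.320531
risk-neutral PD = N(−d₂) = N(-1.320531) = 0.093329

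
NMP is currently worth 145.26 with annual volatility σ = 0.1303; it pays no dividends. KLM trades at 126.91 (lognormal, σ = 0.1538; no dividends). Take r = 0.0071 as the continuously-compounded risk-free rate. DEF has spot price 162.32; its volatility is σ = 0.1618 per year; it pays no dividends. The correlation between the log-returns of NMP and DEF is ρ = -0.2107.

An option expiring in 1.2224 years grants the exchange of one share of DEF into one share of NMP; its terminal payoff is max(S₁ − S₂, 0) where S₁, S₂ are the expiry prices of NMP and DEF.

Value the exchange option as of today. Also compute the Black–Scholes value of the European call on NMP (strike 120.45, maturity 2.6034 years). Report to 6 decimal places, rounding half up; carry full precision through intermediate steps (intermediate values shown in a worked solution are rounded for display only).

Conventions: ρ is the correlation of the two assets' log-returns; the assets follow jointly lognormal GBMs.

exchange price = 8.366118
price(NMP call K=120.45) = 29.397652

σ_eff = √(σ₁² + σ₂² − 2ρσ₁σ₂) = √(0.1303² + 0.1618² − 2·-0.2107·0.1303·0.1618) = 0.228126
d₁ = (ln(S₁/S₂) + (q₂ − q₁ + σ_eff²/2)T) / (σ_eff√T) = (ln(145.26/162.32) + (0.0 − 0.0 + 0.026021)·1.2224) / 0.252221 = -0.314155
d₂ = d₁ − σ_eff√T = -0.314155 − 0.252221 = -0.566377
N(d₁) = 0.376701,  N(d₂) = 0.285569
V = S₁·e^{−q₁T}·N(d₁) − S₂·e^{−q₂T}·N(d₂) = 54.719656 − 46.353537 = 8.366118
[vanilla: NMP call K=120.45]
σ√T = 0.1303·√2.6034 = 0.210240
d₁ = (ln(S/K) + (r+σ²/2)T) / (σ√T) = (ln(145.26/120.45) + (0.0071+0.1303²/2)·2.6034) / 0.210240 = (0.187291 + 0.040585) / 0.210240 = 1.083882
d₂ = d₁ − σ√T = 1.083882 − 0.210240 = 0.873642
e^{−rT} = 0.981686
N(d₁) = 0.860791,  N(d₂) = 0.808843
price = S·N(d₁) − K·e^{−rT}·N(d₂) = 125.038554 − 95.640902 = 29.397652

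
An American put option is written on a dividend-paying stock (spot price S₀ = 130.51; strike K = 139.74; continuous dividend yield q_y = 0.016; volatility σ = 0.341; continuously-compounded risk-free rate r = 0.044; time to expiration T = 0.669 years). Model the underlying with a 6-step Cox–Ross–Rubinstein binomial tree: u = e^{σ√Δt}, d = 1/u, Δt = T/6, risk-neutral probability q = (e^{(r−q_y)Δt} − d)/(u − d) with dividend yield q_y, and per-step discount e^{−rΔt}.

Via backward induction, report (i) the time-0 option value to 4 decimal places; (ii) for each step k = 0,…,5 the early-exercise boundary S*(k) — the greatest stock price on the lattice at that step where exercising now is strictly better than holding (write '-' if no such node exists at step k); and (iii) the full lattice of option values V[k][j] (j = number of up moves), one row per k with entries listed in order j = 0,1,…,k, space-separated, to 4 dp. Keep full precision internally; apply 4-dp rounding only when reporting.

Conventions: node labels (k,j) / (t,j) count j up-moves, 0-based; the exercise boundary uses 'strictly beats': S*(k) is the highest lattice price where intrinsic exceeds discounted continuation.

price = 19.0601
boundary = - - - 92.7450 103.9301 116.4643
tree:
19.0601
26.7663 11.0792
36.2413 16.9871 4.9249
46.9950 25.2019 8.4455 1.2404
56.9764 35.8099 14.2052 2.4216 0.0000
65.8836 46.9950 23.2757 4.7277 0.0000 0.0000
73.8322 56.9764 35.8099 9.2300 0.0000 0.0000 0.0000

Δt=0.11150  u=1.12060  d=0.89238  q=0.48527  discount=0.99511
step 6 (expiry): payoffs max(K−S,0) = 73.8322 56.9764 35.8099 9.2300 0.0000 0.0000 0.0000
step 5: (k=5,j=0): S=73.8564, K−S=65.8836, hold=65.3313 ⇒ V=65.8836 exercise | (k=5,j=1): S=92.7450, K−S=46.9950, hold=46.4764 ⇒ V=46.9950 exercise | (k=5,j=2): S=116.4643, K−S=23.2757, hold=22.7994 ⇒ V=23.2757 exercise | (k=5,j=3): S=146.2497, K−S=0.0000, hold=4.7277 ⇒ V=4.7277 continue | (k=5,j=4): S=183.6526, K−S=0.0000, hold=0.0000 ⇒ V=0.0000 continue | (k=5,j=5): S=230.6213, K−S=0.0000, hold=0.0000 ⇒ V=0.0000 continue  boundary S*=116.4643
step 4: (k=4,j=0): S=82.7636, K−S=56.9764, hold=56.4400 ⇒ V=56.9764 exercise | (k=4,j=1): S=103.9301, K−S=35.8099, hold=35.3112 ⇒ V=35.8099 exercise | (k=4,j=2): S=130.5100, K−S=9.2300, hold=14.2052 ⇒ V=14.2052 continue | (k=4,j=3): S=163.8876, K−S=0.0000, hold=2.4216 ⇒ V=2.4216 continue | (k=4,j=4): S=205.8014, K−S=0.0000, hold=0.0000 ⇒ V=0.0000 continue  boundary S*=103.9301
step 3: (k=3,j=0): S=92.7450, K−S=46.9950, hold=46.4764 ⇒ V=46.9950 exercise | (k=3,j=1): S=116.4643, K−S=23.2757, hold=25.2019 ⇒ V=25.2019 continue | (k=3,j=2): S=146.2497, K−S=0.0000, hold=8.4455 ⇒ V=8.4455 continue | (k=3,j=3): S=183.6526, K−S=0.0000, hold=1.2404 ⇒ V=1.2404 continue  boundary S*=92.7450
step 2: (k=2,j=0): S=103.9301, K−S=35.8099, hold=36.2413 ⇒ V=36.2413 continue | (k=2,j=1): S=130.5100, K−S=9.2300, hold=16.9871 ⇒ V=16.9871 continue | (k=2,j=2): S=163.8876, K−S=0.0000, hold=4.9249 ⇒ V=4.9249 continue  boundary S*=-
step 1: (k=1,j=0): S=116.4643, K−S=23.2757, hold=26.7663 ⇒ V=26.7663 continue | (k=1,j=1): S=146.2497, K−S=0.0000, hold=11.0792 ⇒ V=11.0792 continue  boundary S*=-
step 0: (k=0,j=0): S=130.5100, K−S=9.2300, hold=19.0601 ⇒ V=19.0601 continue  boundary S*=-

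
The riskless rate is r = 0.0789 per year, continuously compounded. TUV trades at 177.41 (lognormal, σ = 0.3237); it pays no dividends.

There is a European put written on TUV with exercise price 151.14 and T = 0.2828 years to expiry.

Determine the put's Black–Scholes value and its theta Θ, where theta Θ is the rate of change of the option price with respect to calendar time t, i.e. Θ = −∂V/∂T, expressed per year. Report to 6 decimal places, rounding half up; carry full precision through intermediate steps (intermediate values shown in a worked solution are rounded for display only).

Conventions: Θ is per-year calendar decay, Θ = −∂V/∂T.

price = 2.061657
Θ = -9.239194

σ√T = 0.3237·√0.2828 = 0.172140
d₁ = (ln(S/K) + (r+σ²/2)T) / (σ√T) = (ln(177.41/151.14) + (0.0789+0.3237²/2)·0.2828) / 0.172140 = (0.160257 + 0.037129) / 0.172140 = 1.146658
d₂ = d₁ − σ√T = 1.146658 − 0.172140 = 0.974517
e^{−rT} = 0.977934
N(−d₁) = 0.125762,  N(−d₂) = 0.164900
Put price V = K·e^{−rT}·N(−d₂) − S·N(−d₁) = 24.373016 − 22.311359 = 2.061657
φ(d₁) = (1/√(2π))·e^{−d₁²/2} = 0.206728
Θ = −S·φ(d₁)·σ/(2√T) + r·K·e^{−rT}·N(−d₂) = −11.162225 + 1.923031 = -9.239194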